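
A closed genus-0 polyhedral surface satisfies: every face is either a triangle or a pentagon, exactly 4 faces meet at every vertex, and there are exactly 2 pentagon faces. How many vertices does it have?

Let x be the number of triangles; then F = 2 + x.
Edge–face incidences: 2E = 5·2 + 3·x = 10 + 3x.
Every vertex has degree 4, so 4V = 2E.
Euler: V − E + F = 2 ⇒ (2E)/4 − E + (2 + x) = 2.
Multiply by 8: 2·(2E) − 4·(2E) + 8·(2 + x) = 16, i.e. 16 + 8x − 2·(10 + 3x) = 16.
Collecting terms: 2x − 4 = 16, so 2x = 20, so x = 10.
Then 2E = 10 + 3·10 = 40, so E = 20, V = 2E/4 = 10, F = 2 + 10 = 12.

10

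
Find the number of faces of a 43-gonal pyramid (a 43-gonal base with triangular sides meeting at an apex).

A pyramid on an n-gon base has one n-gon and n triangles: V = 43 + 1 = 44, E = 2·43 = 86, F = 43 + 1 = 44.
Check: V − E + F = 44 − 86 + 44 = 2.

44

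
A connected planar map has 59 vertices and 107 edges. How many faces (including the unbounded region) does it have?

50

Euler's formula for a connected plane graph: V − E + F = 2, so F = 2 − 59 + 107 = 50.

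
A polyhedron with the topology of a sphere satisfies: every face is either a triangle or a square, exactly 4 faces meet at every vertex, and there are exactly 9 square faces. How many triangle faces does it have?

Let x be the number of triangles; then F = 9 + x.
Edge–face incidences: 2E = 4·9 + 3·x = 36 + 3x.
Every vertex has degree 4, so 4V = 2E.
Euler: V − E + F = 2 ⇒ (2E)/4 − E + (9 + x) = 2.
Multiply by 8: 2·(2E) − 4·(2E) + 8·(9 + x) = 16, i.e. 72 + 8x − 2·(36 + 3x) = 16.
Collecting terms: 2x = 16, so x = 8.
Then 2E = 36 + 3·8 = 60, so E = 30, V = 2E/4 = 15, F = 9 + 8 = 17.

8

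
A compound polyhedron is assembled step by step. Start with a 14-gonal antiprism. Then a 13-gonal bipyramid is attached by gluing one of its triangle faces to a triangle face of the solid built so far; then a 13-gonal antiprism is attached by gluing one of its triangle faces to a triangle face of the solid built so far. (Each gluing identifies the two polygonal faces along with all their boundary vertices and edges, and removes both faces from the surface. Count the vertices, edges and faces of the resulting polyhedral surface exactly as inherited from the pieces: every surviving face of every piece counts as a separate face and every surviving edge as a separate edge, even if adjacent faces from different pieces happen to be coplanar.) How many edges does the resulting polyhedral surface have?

A 14-gonal antiprism: V=28, E=56, F=30.
Attach a 13-gonal bipyramid (V=15, E=39, F=26) along a 3-gon: merge 3 vertices and 3 edges, delete both glued faces → V=40, E=92, F=54.
Attach a 13-gonal antiprism (V=26, E=52, F=28) along a 3-gon: merge 3 vertices and 3 edges, delete both glued faces → V=63, E=141, F=80.
Check: V − E + F = 63 − 141 + 80 = 2.

141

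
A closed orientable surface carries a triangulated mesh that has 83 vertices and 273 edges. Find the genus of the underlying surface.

5

Every face is a triangle and each edge borders two faces, so 3F = 2·273, giving F = 182.
χ = V − E + F = 83 − 273 + 182 = -8.
For a closed orientable surface χ = 2 − 2g, so g = (2 − (-8))/2 = 5.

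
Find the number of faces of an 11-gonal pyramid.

12

A pyramid on an n-gon base has one n-gon and n triangles: V = 11 + 1 = 12, E = 2·11 = 22, F = 11 + 1 = 12.
Check: V − E + F = 12 − 22 + 12 = 2.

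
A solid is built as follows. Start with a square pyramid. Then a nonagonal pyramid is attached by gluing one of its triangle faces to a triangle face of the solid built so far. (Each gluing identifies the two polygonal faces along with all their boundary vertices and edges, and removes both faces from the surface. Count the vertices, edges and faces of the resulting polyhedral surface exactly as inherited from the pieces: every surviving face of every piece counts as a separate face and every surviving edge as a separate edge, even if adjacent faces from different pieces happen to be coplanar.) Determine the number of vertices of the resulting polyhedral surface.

12

A square pyramid: V=5, E=8, F=5.
Attach a nonagonal pyramid (V=10, E=18, F=10) along a 3-gon: merge 3 vertices and 3 edges, delete both glued faces → V=12, E=23, F=13.
Check: V − E + F = 12 − 23 + 13 = 2.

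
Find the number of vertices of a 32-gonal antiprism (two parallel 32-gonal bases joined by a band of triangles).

64

An antiprism on an n-gon has two n-gon caps and 2n triangles: V = 2·32 = 64, E = 4·32 = 128, F = 2·32 + 2 = 66.
Check: V − E + F = 64 − 128 + 66 = 2.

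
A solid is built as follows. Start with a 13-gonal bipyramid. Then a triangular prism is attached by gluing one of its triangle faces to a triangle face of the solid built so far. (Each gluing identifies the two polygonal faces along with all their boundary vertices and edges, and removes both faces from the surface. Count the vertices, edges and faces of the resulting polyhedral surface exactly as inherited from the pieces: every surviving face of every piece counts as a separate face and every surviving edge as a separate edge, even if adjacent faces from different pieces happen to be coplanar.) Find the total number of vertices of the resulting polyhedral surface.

18

A 13-gonal bipyramid: V=15, E=39, F=26.
Attach a triangular prism (V=6, E=9, F=5) along a 3-gon: merge 3 vertices and 3 edges, delete both glued faces → V=18, E=45, F=29.
Check: V − E + F = 18 − 45 + 29 = 2.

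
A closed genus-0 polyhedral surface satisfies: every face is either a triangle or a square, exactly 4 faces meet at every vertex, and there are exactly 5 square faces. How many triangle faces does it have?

8

Let x be the number of triangles; then F = 5 + x.
Edge–face incidences: 2E = 4·5 + 3·x = 20 + 3x.
Every vertex has degree 4, so 4V = 2E.
Euler: V − E + F = 2 ⇒ (2E)/4 − E + (5 + x) = 2.
Multiply by 8: 2·(2E) − 4·(2E) + 8·(5 + x) = 16, i.e. 40 + 8x − 2·(20 + 3x) = 16.
Collecting terms: 2x = 16, so x = 8.
Then 2E = 20 + 3·8 = 44, so E = 22, V = 2E/4 = 11, F = 5 + 8 = 13.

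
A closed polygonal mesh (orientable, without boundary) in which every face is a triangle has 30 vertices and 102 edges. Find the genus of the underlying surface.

3

Every face is a triangle and each edge borders two faces, so 3F = 2·102, giving F = 68.
χ = V − E + F = 30 − 102 + 68 = -4.
For a closed orientable surface χ = 2 − 2g, so g = (2 − (-4))/2 = 3.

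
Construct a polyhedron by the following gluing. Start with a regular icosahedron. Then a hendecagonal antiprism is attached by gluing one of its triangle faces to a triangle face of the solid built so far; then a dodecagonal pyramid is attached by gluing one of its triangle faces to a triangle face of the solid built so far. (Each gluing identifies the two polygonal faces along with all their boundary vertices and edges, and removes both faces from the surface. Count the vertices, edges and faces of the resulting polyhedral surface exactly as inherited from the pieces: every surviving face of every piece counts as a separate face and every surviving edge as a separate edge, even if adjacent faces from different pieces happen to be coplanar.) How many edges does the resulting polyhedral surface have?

A regular icosahedron: V=12, E=30, F=20.
Attach a hendecagonal antiprism (V=22, E=44, F=24) along a 3-gon: merge 3 vertices and 3 edges, delete both glued faces → V=31, E=71, F=42.
Attach a dodecagonal pyramid (V=13, E=24, F=13) along a 3-gon: merge 3 vertices and 3 edges, delete both glued faces → V=41, E=92, F=53.
Check: V − E + F = 41 − 92 + 53 = 2.

92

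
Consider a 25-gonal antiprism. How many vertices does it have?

An antiprism on an n-gon has two n-gon caps and 2n triangles: V = 2·25 = 50, E = 4·25 = 100, F = 2·25 + 2 = 52.

50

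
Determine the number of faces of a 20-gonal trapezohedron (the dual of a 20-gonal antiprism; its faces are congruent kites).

40

The n-trapezohedron (dual of the n-antiprism) has V = 2·20 + 2 = 42, E = 4·20 = 80, F = 2·20 = 40.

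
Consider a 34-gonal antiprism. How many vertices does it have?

68

An antiprism on an n-gon has two n-gon caps and 2n triangles: V = 2·34 = 68, E = 4·34 = 136, F = 2·34 + 2 = 70.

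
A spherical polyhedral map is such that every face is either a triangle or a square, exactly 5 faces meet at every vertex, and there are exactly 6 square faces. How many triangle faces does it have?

32

Let x be the number of triangles; then F = 6 + x.
Edge–face incidences: 2E = 4·6 + 3·x = 24 + 3x.
Every vertex has degree 5, so 5V = 2E.
Euler: V − E + F = 2 ⇒ (2E)/5 − E + (6 + x) = 2.
Multiply by 10: 2·(2E) − 5·(2E) + 10·(6 + x) = 20, i.e. 60 + 10x − 3·(24 + 3x) = 20.
Collecting terms: x − 12 = 20, so x = 32.
Then 2E = 24 + 3·32 = 120, so E = 60, V = 2E/5 = 24, F = 6 + 32 = 38.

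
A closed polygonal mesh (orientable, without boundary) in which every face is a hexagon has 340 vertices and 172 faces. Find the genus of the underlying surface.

Every face is a hexagon, so 2E = 6·172 = 1032, giving E = 516.
χ = V − E + F = 340 − 516 + 172 = -4.
For a closed orientable surface χ = 2 − 2g, so g = (2 − (-4))/2 = 3.

3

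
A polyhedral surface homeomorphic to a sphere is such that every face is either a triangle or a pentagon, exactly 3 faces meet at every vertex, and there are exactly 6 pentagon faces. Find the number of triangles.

Let x be the number of triangles; then F = 6 + x.
Edge–face incidences: 2E = 5·6 + 3·x = 30 + 3x.
Every vertex has degree 3, so 3V = 2E.
Euler: V − E + F = 2 ⇒ (2E)/3 − E + (6 + x) = 2.
Multiply by 6: 2·(2E) − 3·(2E) + 6·(6 + x) = 12, i.e. 36 + 6x − (30 + 3x) = 12.
Collecting terms: 3x + 6 = 12, so 3x = 6, so x = 2.
Then 2E = 30 + 3·2 = 36, so E = 18, V = 2E/3 = 12, F = 6 + 2 = 8.

2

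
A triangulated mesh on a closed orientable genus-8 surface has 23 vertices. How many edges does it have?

χ = 2 − 2·8 = -14, and every face is a triangle so 3F = 2E.
V − E + F = -14 with E = 3F/2 gives 23 − (3/2 − 1)·F = -14, so F = 74 and E = 111.

111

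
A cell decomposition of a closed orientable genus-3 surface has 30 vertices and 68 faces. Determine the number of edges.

102

For a closed orientable surface of genus 3, χ = 2 − 2·3 = -4.
E = V + F − (-4) = 30 + 68 − (-4) = 102.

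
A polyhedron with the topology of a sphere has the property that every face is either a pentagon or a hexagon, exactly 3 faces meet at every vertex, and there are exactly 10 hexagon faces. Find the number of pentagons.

12

Let x be the number of pentagons; then F = 10 + x.
Edge–face incidences: 2E = 6·10 + 5·x = 60 + 5x.
Every vertex has degree 3, so 3V = 2E.
Euler: V − E + F = 2 ⇒ (2E)/3 − E + (10 + x) = 2.
Multiply by 6: 2·(2E) − 3·(2E) + 6·(10 + x) = 12, i.e. 60 + 6x − (60 + 5x) = 12.
Collecting terms: x = 12.
Then 2E = 60 + 5·12 = 120, so E = 60, V = 2E/3 = 40, F = 10 + 12 = 22.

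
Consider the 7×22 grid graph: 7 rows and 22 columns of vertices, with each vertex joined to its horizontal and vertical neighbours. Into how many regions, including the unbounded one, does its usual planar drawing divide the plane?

127

The grid has V = 7·22 = 154 vertices and E = 7·21 + 22·6 = 279 edges.
F = 2 − V + E = 2 − 154 + 279 = 127.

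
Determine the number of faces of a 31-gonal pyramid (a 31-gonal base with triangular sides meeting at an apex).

A pyramid on an n-gon base has one n-gon and n triangles: V = 31 + 1 = 32, E = 2·31 = 62, F = 31 + 1 = 32.

32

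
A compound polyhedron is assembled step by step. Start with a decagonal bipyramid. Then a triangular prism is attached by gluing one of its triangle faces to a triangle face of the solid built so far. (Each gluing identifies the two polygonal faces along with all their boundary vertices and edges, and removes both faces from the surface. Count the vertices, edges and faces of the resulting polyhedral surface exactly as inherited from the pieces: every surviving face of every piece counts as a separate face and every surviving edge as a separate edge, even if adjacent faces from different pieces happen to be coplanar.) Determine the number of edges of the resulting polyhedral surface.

36

A decagonal bipyramid: V=12, E=30, F=20.
Attach a triangular prism (V=6, E=9, F=5) along a 3-gon: merge 3 vertices and 3 edges, delete both glued faces → V=15, E=36, F=23.
Check: V − E + F = 15 − 36 + 23 = 2.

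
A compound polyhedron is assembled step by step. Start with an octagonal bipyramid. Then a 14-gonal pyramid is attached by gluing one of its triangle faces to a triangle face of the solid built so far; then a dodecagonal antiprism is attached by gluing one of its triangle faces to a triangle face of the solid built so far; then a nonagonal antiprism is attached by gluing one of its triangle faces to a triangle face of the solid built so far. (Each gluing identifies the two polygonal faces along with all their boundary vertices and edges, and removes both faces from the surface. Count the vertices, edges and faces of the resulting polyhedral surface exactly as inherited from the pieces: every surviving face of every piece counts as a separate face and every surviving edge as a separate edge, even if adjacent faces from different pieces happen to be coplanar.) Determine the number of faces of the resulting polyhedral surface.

71

An octagonal bipyramid: V=10, E=24, F=16.
Attach a 14-gonal pyramid (V=15, E=28, F=15) along a 3-gon: merge 3 vertices and 3 edges, delete both glued faces → V=22, E=49, F=29.
Attach a dodecagonal antiprism (V=24, E=48, F=26) along a 3-gon: merge 3 vertices and 3 edges, delete both glued faces → V=43, E=94, F=53.
Attach a nonagonal antiprism (V=18, E=36, F=20) along a 3-gon: merge 3 vertices and 3 edges, delete both glued faces → V=58, E=127, F=71.
Check: V − E + F = 58 − 127 + 71 = 2.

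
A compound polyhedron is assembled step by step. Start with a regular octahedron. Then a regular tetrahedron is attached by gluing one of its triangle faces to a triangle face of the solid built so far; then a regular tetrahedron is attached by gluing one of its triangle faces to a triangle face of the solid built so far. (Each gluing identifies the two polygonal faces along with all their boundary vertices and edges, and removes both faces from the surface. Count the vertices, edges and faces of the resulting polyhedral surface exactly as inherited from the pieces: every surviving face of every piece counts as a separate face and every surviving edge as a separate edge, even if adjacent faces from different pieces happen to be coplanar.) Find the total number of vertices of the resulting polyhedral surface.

A regular octahedron: V=6, E=12, F=8.
Attach a regular tetrahedron (V=4, E=6, F=4) along a 3-gon: merge 3 vertices and 3 edges, delete both glued faces → V=7, E=15, F=10.
Attach a regular tetrahedron (V=4, E=6, F=4) along a 3-gon: merge 3 vertices and 3 edges, delete both glued faces → V=8, E=18, F=12.
Check: V − E + F = 8 − 18 + 12 = 2.

8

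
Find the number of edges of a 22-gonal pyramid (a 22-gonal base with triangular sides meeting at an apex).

A pyramid on an n-gon base has one n-gon and n triangles: V = 22 + 1 = 23, E = 2·22 = 44, F = 22 + 1 = 23.

44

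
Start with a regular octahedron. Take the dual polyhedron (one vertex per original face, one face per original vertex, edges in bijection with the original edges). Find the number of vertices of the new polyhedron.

8

The base solid has V = 6, E = 12, F = 8.
The dual swaps V and F and preserves E: V′ = F = 8, E′ = E = 12, F′ = V = 6.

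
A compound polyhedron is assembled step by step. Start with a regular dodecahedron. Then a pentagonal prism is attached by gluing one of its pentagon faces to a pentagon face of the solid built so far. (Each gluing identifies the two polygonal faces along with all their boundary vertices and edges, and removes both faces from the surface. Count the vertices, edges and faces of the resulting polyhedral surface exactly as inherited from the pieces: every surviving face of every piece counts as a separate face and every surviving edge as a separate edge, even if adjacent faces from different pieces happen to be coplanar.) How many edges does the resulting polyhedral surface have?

A regular dodecahedron: V=20, E=30, F=12.
Attach a pentagonal prism (V=10, E=15, F=7) along a 5-gon: merge 5 vertices and 5 edges, delete both glued faces → V=25, E=40, F=17.
Check: V − E + F = 25 − 40 + 17 = 2.

40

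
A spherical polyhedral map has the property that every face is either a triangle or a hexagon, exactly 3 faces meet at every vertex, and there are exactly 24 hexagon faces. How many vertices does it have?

52

Let x be the number of triangles; then F = 24 + x.
Edge–face incidences: 2E = 6·24 + 3·x = 144 + 3x.
Every vertex has degree 3, so 3V = 2E.
Euler: V − E + F = 2 ⇒ (2E)/3 − E + (24 + x) = 2.
Multiply by 6: 2·(2E) − 3·(2E) + 6·(24 + x) = 12, i.e. 144 + 6x − (144 + 3x) = 12.
Collecting terms: 3x = 12, so x = 4.
Then 2E = 144 + 3·4 = 156, so E = 78, V = 2E/3 = 52, F = 24 + 4 = 28.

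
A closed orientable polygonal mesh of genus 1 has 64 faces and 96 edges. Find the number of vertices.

For a closed orientable surface of genus 1, χ = 2 − 2·1 = 0.
V = 0 + E − F = 0 + 96 − 64 = 32.

32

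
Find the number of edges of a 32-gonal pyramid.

A pyramid on an n-gon base has one n-gon and n triangles: V = 32 + 1 = 33, E = 2·32 = 64, F = 32 + 1 = 33.
Check: V − E + F = 33 − 64 + 33 = 2.

64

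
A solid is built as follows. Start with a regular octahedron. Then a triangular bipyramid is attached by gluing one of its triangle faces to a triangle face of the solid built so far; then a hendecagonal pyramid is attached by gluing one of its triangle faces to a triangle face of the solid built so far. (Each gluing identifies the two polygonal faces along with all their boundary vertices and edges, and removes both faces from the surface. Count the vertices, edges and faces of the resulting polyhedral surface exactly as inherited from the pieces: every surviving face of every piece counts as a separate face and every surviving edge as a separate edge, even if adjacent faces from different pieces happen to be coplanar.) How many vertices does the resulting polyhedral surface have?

17

A regular octahedron: V=6, E=12, F=8.
Attach a triangular bipyramid (V=5, E=9, F=6) along a 3-gon: merge 3 vertices and 3 edges, delete both glued faces → V=8, E=18, F=12.
Attach a hendecagonal pyramid (V=12, E=22, F=12) along a 3-gon: merge 3 vertices and 3 edges, delete both glued faces → V=17, E=37, F=22.
Check: V − E + F = 17 − 37 + 22 = 2.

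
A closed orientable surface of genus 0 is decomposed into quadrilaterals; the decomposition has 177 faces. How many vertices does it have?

179

χ = 2 − 2·0 = 2, and every face is a square so 4F = 2E.
E = 4·177/2 = 354. Then V = 2 + E − F = 2 + 354 − 177 = 179.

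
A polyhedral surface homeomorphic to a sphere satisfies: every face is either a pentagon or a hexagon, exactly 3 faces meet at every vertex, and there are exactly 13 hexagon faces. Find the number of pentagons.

12

Let x be the number of pentagons; then F = 13 + x.
Edge–face incidences: 2E = 6·13 + 5·x = 78 + 5x.
Every vertex has degree 3, so 3V = 2E.
Euler: V − E + F = 2 ⇒ (2E)/3 − E + (13 + x) = 2.
Multiply by 6: 2·(2E) − 3·(2E) + 6·(13 + x) = 12, i.e. 78 + 6x − (78 + 5x) = 12.
Collecting terms: x = 12.
Then 2E = 78 + 5·12 = 138, so E = 69, V = 2E/3 = 46, F = 13 + 12 = 25.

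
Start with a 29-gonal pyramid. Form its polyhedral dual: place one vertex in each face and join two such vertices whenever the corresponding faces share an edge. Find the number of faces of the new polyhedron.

30

The base solid has V = 30, E = 58, F = 30.
The dual swaps V and F and preserves E: V′ = F = 30, E′ = E = 58, F′ = V = 30.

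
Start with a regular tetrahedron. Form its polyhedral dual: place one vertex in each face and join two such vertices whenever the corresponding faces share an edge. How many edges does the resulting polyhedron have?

The base solid has V = 4, E = 6, F = 4.
The dual swaps V and F and preserves E: V′ = F = 4, E′ = E = 6, F′ = V = 4.

6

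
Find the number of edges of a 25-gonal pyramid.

50

A pyramid on an n-gon base has one n-gon and n triangles: V = 25 + 1 = 26, E = 2·25 = 50, F = 25 + 1 = 26.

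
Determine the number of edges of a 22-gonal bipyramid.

A bipyramid over an n-gon has 2n triangular faces and n + 2 vertices: V = 22 + 2 = 24, E = 3·22 = 66, F = 2·22 = 44.

66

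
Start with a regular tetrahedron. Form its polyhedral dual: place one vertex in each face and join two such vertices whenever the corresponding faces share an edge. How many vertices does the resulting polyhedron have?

4

The base solid has V = 4, E = 6, F = 4.
The dual swaps V and F and preserves E: V′ = F = 4, E′ = E = 6, F′ = V = 4.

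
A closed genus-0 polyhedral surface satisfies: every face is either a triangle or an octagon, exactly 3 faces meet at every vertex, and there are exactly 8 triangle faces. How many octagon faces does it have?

6

Let x be the number of octagons; then F = 8 + x.
Edge–face incidences: 2E = 3·8 + 8·x = 24 + 8x.
Every vertex has degree 3, so 3V = 2E.
Euler: V − E + F = 2 ⇒ (2E)/3 − E + (8 + x) = 2.
Multiply by 6: 2·(2E) − 3·(2E) + 6·(8 + x) = 12, i.e. 48 + 6x − (24 + 8x) = 12.
Collecting terms: −2x + 24 = 12, so −2x = −12, so x = 6.
Then 2E = 24 + 8·6 = 72, so E = 36, V = 2E/3 = 24, F = 8 + 6 = 14.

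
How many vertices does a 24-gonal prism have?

48

A prism on an n-gon has two n-gon bases and n rectangular sides: V = 2·24 = 48, E = 3·24 = 72, F = 24 + 2 = 26.
Check: V − E + F = 48 − 72 + 26 = 2.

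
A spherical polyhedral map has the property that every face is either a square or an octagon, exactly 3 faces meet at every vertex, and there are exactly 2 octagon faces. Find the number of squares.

8

Let x be the number of squares; then F = 2 + x.
Edge–face incidences: 2E = 8·2 + 4·x = 16 + 4x.
Every vertex has degree 3, so 3V = 2E.
Euler: V − E + F = 2 ⇒ (2E)/3 − E + (2 + x) = 2.
Multiply by 6: 2·(2E) − 3·(2E) + 6·(2 + x) = 12, i.e. 12 + 6x − (16 + 4x) = 12.
Collecting terms: 2x − 4 = 12, so 2x = 16, so x = 8.
Then 2E = 16 + 4·8 = 48, so E = 24, V = 2E/3 = 16, F = 2 + 8 = 10.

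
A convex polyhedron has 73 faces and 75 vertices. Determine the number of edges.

146

Here V − E + F = 2.
E = V + F − (2) = 75 + 73 − (2) = 146.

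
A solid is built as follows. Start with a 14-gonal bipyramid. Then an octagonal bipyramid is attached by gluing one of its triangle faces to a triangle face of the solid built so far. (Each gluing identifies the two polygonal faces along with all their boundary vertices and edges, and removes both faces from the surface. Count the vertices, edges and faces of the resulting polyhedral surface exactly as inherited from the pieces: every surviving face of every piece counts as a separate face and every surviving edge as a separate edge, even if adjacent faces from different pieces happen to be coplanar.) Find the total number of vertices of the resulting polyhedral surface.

A 14-gonal bipyramid: V=16, E=42, F=28.
Attach an octagonal bipyramid (V=10, E=24, F=16) along a 3-gon: merge 3 vertices and 3 edges, delete both glued faces → V=23, E=63, F=42.
Check: V − E + F = 23 − 63 + 42 = 2.

23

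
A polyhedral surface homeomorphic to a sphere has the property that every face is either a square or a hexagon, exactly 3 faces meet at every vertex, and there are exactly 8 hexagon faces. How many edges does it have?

36

Let x be the number of squares; then F = 8 + x.
Edge–face incidences: 2E = 6·8 + 4·x = 48 + 4x.
Every vertex has degree 3, so 3V = 2E.
Euler: V − E + F = 2 ⇒ (2E)/3 − E + (8 + x) = 2.
Multiply by 6: 2·(2E) − 3·(2E) + 6·(8 + x) = 12, i.e. 48 + 6x − (48 + 4x) = 12.
Collecting terms: 2x = 12, so x = 6.
Then 2E = 48 + 4·6 = 72, so E = 36, V = 2E/3 = 24, F = 8 + 6 = 14.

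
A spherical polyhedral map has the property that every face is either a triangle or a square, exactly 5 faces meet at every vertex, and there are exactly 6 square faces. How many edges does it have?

Let x be the number of triangles; then F = 6 + x.
Edge–face incidences: 2E = 4·6 + 3·x = 24 + 3x.
Every vertex has degree 5, so 5V = 2E.
Euler: V − E + F = 2 ⇒ (2E)/5 − E + (6 + x) = 2.
Multiply by 10: 2·(2E) − 5·(2E) + 10·(6 + x) = 20, i.e. 60 + 10x − 3·(24 + 3x) = 20.
Collecting terms: x − 12 = 20, so x = 32.
Then 2E = 24 + 3·32 = 120, so E = 60, V = 2E/5 = 24, F = 6 + 32 = 38.

60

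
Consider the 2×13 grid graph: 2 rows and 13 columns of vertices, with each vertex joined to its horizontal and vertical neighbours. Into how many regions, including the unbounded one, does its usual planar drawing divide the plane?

The grid has V = 2·13 = 26 vertices and E = 2·12 + 13·1 = 37 edges.
F = 2 − V + E = 2 − 26 + 37 = 13.

13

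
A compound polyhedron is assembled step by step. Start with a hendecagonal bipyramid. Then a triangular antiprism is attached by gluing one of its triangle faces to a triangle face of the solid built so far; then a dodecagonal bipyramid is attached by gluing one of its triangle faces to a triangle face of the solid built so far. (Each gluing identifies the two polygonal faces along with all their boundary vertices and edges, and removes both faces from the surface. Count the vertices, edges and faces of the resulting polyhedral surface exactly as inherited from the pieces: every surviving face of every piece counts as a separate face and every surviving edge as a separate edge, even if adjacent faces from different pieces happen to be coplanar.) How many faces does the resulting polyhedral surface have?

50

A hendecagonal bipyramid: V=13, E=33, F=22.
Attach a triangular antiprism (V=6, E=12, F=8) along a 3-gon: merge 3 vertices and 3 edges, delete both glued faces → V=16, E=42, F=28.
Attach a dodecagonal bipyramid (V=14, E=36, F=24) along a 3-gon: merge 3 vertices and 3 edges, delete both glued faces → V=27, E=75, F=50.
Check: V − E + F = 27 − 75 + 50 = 2.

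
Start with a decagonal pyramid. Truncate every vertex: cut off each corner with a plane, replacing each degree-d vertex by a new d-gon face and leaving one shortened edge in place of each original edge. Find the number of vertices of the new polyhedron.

The base solid has V = 11, E = 20, F = 11.
Truncation replaces each original edge-end by a new vertex, so V′ = 2E = 40.
Each original edge survives, and each old vertex of degree d contributes d new edges; summing degrees gives Σd = 2E, so E′ = E + 2E = 3E = 60.
Each original face survives and each original vertex becomes one new face: F′ = F + V = 22.

40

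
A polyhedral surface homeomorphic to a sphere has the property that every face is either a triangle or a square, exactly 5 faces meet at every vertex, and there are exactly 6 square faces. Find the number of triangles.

32

Let x be the number of triangles; then F = 6 + x.
Edge–face incidences: 2E = 4·6 + 3·x = 24 + 3x.
Every vertex has degree 5, so 5V = 2E.
Euler: V − E + F = 2 ⇒ (2E)/5 − E + (6 + x) = 2.
Multiply by 10: 2·(2E) − 5·(2E) + 10·(6 + x) = 20, i.e. 60 + 10x − 3·(24 + 3x) = 20.
Collecting terms: x − 12 = 20, so x = 32.
Then 2E = 24 + 3·32 = 120, so E = 60, V = 2E/5 = 24, F = 6 + 32 = 38.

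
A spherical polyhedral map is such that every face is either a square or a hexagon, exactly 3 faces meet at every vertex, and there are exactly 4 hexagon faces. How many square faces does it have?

Let x be the number of squares; then F = 4 + x.
Edge–face incidences: 2E = 6·4 + 4·x = 24 + 4x.
Every vertex has degree 3, so 3V = 2E.
Euler: V − E + F = 2 ⇒ (2E)/3 − E + (4 + x) = 2.
Multiply by 6: 2·(2E) − 3·(2E) + 6·(4 + x) = 12, i.e. 24 + 6x − (24 + 4x) = 12.
Collecting terms: 2x = 12, so x = 6.
Then 2E = 24 + 4·6 = 48, so E = 24, V = 2E/3 = 16, F = 4 + 6 = 10.

6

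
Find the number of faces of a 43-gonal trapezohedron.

86

The n-trapezohedron (dual of the n-antiprism) has V = 2·43 + 2 = 88, E = 4·43 = 172, F = 2·43 = 86.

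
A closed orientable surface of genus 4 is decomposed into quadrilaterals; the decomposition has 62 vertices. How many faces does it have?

χ = 2 − 2·4 = -6, and every face is a square so 4F = 2E.
V − E + F = -6 with E = 4F/2 gives 62 − (4/2 − 1)·F = -6, so F = 68 and E = 136.

68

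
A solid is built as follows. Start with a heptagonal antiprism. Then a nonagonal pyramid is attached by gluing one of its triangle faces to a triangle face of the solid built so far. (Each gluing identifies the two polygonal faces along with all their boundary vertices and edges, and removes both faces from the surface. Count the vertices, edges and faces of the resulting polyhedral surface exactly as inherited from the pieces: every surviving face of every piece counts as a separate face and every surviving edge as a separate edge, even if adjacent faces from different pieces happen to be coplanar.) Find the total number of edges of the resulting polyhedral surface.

43

A heptagonal antiprism: V=14, E=28, F=16.
Attach a nonagonal pyramid (V=10, E=18, F=10) along a 3-gon: merge 3 vertices and 3 edges, delete both glued faces → V=21, E=43, F=24.
Check: V − E + F = 21 − 43 + 24 = 2.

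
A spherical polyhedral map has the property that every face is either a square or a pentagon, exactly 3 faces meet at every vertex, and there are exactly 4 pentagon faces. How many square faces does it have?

4

Let x be the number of squares; then F = 4 + x.
Edge–face incidences: 2E = 5·4 + 4·x = 20 + 4x.
Every vertex has degree 3, so 3V = 2E.
Euler: V − E + F = 2 ⇒ (2E)/3 − E + (4 + x) = 2.
Multiply by 6: 2·(2E) − 3·(2E) + 6·(4 + x) = 12, i.e. 24 + 6x − (20 + 4x) = 12.
Collecting terms: 2x + 4 = 12, so 2x = 8, so x = 4.
Then 2E = 20 + 4·4 = 36, so E = 18, V = 2E/3 = 12, F = 4 + 4 = 8.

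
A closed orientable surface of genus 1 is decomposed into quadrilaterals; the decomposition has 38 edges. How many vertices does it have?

19

χ = 2 − 2·1 = 0, and every face is a square so 4F = 2E.
F = 2E/4 = 19. Then V = 0 + E − F = 0 + 38 − 19 = 19.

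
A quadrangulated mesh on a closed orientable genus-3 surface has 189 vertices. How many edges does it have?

386

χ = 2 − 2·3 = -4, and every face is a square so 4F = 2E.
V − E + F = -4 with E = 4F/2 gives 189 − (4/2 − 1)·F = -4, so F = 193 and E = 386.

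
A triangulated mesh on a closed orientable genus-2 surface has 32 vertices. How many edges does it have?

χ = 2 − 2·2 = -2, and every face is a triangle so 3F = 2E.
V − E + F = -2 with E = 3F/2 gives 32 − (3/2 − 1)·F = -2, so F = 68 and E = 102.

102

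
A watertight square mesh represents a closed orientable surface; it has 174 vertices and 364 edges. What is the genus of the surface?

Every face is a square and each edge borders two faces, so 4F = 2·364, giving F = 182.
χ = V − E + F = 174 − 364 + 182 = -8.
For a closed orientable surface χ = 2 − 2g, so g = (2 − (-8))/2 = 5.

5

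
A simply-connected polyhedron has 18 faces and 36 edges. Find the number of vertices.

20

Here V − E + F = 2.
V = 2 + E − F = 2 + 36 − 18 = 20.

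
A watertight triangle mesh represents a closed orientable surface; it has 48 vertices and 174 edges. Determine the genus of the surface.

Every face is a triangle and each edge borders two faces, so 3F = 2·174, giving F = 116.
χ = V − E + F = 48 − 174 + 116 = -10.
For a closed orientable surface χ = 2 − 2g, so g = (2 − (-10))/2 = 6.

6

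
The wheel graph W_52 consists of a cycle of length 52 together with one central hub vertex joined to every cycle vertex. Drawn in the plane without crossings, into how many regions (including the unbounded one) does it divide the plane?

W_52 has V = 52 + 1 = 53 vertices and E = 2·52 = 104 edges.
By Euler's formula F = 2 − V + E = 2 − 53 + 104 = 53.

53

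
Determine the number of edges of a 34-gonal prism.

102

A prism on an n-gon has two n-gon bases and n rectangular sides: V = 2·34 = 68, E = 3·34 = 102, F = 34 + 2 = 36.
Check: V − E + F = 68 − 102 + 36 = 2.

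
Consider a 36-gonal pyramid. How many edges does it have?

A pyramid on an n-gon base has one n-gon and n triangles: V = 36 + 1 = 37, E = 2·36 = 72, F = 36 + 1 = 37.

72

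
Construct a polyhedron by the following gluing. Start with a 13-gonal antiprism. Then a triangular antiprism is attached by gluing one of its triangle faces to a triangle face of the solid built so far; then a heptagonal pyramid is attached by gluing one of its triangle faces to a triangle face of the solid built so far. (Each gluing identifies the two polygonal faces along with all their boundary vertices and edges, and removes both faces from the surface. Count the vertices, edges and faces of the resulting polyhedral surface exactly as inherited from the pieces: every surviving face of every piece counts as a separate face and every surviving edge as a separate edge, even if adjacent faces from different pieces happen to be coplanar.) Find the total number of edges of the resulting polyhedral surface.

A 13-gonal antiprism: V=26, E=52, F=28.
Attach a triangular antiprism (V=6, E=12, F=8) along a 3-gon: merge 3 vertices and 3 edges, delete both glued faces → V=29, E=61, F=34.
Attach a heptagonal pyramid (V=8, E=14, F=8) along a 3-gon: merge 3 vertices and 3 edges, delete both glued faces → V=34, E=72, F=40.
Check: V − E + F = 34 − 72 + 40 = 2.

72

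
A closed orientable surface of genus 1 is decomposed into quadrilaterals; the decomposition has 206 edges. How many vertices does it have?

103

χ = 2 − 2·1 = 0, and every face is a square so 4F = 2E.
F = 2E/4 = 103. Then V = 0 + E − F = 0 + 206 − 103 = 103.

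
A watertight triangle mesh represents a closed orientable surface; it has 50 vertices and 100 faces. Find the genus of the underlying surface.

1

Every face is a triangle, so 2E = 3·100 = 300, giving E = 150.
χ = V − E + F = 50 − 150 + 100 = 0.
For a closed orientable surface χ = 2 − 2g, so g = (2 − (0))/2 = 1.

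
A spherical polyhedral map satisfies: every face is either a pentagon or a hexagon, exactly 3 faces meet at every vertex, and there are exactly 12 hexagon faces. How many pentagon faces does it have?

12

Let x be the number of pentagons; then F = 12 + x.
Edge–face incidences: 2E = 6·12 + 5·x = 72 + 5x.
Every vertex has degree 3, so 3V = 2E.
Euler: V − E + F = 2 ⇒ (2E)/3 − E + (12 + x) = 2.
Multiply by 6: 2·(2E) − 3·(2E) + 6·(12 + x) = 12, i.e. 72 + 6x − (72 + 5x) = 12.
Collecting terms: x = 12.
Then 2E = 72 + 5·12 = 132, so E = 66, V = 2E/3 = 44, F = 12 + 12 = 24.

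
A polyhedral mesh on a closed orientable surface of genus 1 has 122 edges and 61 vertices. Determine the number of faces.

For a closed orientable surface of genus 1, χ = 2 − 2·1 = 0.
F = 0 − V + E = 0 − 61 + 122 = 61.

61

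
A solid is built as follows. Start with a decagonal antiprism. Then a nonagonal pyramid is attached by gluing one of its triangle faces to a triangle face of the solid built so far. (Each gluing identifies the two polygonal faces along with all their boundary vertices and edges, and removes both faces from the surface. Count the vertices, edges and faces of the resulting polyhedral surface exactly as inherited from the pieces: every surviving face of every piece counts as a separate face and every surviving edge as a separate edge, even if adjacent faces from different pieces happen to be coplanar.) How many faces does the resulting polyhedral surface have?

A decagonal antiprism: V=20, E=40, F=22.
Attach a nonagonal pyramid (V=10, E=18, F=10) along a 3-gon: merge 3 vertices and 3 edges, delete both glued faces → V=27, E=55, F=30.
Check: V − E + F = 27 − 55 + 30 = 2.

30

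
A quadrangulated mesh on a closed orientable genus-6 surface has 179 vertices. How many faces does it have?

189

χ = 2 − 2·6 = -10, and every face is a square so 4F = 2E.
V − E + F = -10 with E = 4F/2 gives 179 − (4/2 − 1)·F = -10, so F = 189 and E = 378.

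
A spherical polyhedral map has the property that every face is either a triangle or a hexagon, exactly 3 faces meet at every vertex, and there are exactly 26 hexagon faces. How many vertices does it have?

Let x be the number of triangles; then F = 26 + x.
Edge–face incidences: 2E = 6·26 + 3·x = 156 + 3x.
Every vertex has degree 3, so 3V = 2E.
Euler: V − E + F = 2 ⇒ (2E)/3 − E + (26 + x) = 2.
Multiply by 6: 2·(2E) − 3·(2E) + 6·(26 + x) = 12, i.e. 156 + 6x − (156 + 3x) = 12.
Collecting terms: 3x = 12, so x = 4.
Then 2E = 156 + 3·4 = 168, so E = 84, V = 2E/3 = 56, F = 26 + 4 = 30.

56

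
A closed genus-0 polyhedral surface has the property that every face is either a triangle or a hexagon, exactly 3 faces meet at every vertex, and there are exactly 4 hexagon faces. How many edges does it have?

Let x be the number of triangles; then F = 4 + x.
Edge–face incidences: 2E = 6·4 + 3·x = 24 + 3x.
Every vertex has degree 3, so 3V = 2E.
Euler: V − E + F = 2 ⇒ (2E)/3 − E + (4 + x) = 2.
Multiply by 6: 2·(2E) − 3·(2E) + 6·(4 + x) = 12, i.e. 24 + 6x − (24 + 3x) = 12.
Collecting terms: 3x = 12, so x = 4.
Then 2E = 24 + 3·4 = 36, so E = 18, V = 2E/3 = 12, F = 4 + 4 = 8.

18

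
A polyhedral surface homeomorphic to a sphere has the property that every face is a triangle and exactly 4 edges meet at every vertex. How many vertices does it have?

Each face has 3 edges and each edge borders two faces, so 2E = 3F.
Each vertex has degree 4, so 4V = 2E and hence V = 3F/4.
Euler: V − E + F = 2 ⇒ (3F/4) − (3F/2) + F = 2.
Multiply by 8: (6 − 12 + 8)F = 16, i.e. 2F = 16.
So F = 8, E = 3·8/2 = 12, V = 3·8/4 = 6.

6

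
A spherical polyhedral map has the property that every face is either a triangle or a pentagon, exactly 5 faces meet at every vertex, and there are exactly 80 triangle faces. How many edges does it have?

Let x be the number of pentagons; then F = 80 + x.
Edge–face incidences: 2E = 3·80 + 5·x = 240 + 5x.
Every vertex has degree 5, so 5V = 2E.
Euler: V − E + F = 2 ⇒ (2E)/5 − E + (80 + x) = 2.
Multiply by 10: 2·(2E) − 5·(2E) + 10·(80 + x) = 20, i.e. 800 + 10x − 3·(240 + 5x) = 20.
Collecting terms: −5x + 80 = 20, so −5x = −60, so x = 12.
Then 2E = 240 + 5·12 = 300, so E = 150, V = 2E/5 = 60, F = 80 + 12 = 92.

150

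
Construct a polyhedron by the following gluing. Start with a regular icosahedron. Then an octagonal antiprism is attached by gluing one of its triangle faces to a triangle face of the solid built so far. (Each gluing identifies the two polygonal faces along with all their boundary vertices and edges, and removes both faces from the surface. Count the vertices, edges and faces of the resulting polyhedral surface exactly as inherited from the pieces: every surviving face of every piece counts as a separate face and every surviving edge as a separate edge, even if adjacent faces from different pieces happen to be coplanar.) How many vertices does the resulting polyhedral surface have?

25

A regular icosahedron: V=12, E=30, F=20.
Attach an octagonal antiprism (V=16, E=32, F=18) along a 3-gon: merge 3 vertices and 3 edges, delete both glued faces → V=25, E=59, F=36.
Check: V − E + F = 25 − 59 + 36 = 2.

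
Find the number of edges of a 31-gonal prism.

A prism on an n-gon has two n-gon bases and n rectangular sides: V = 2·31 = 62, E = 3·31 = 93, F = 31 + 2 = 33.

93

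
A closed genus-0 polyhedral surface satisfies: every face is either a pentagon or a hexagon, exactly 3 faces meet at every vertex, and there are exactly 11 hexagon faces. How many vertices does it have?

42

Let x be the number of pentagons; then F = 11 + x.
Edge–face incidences: 2E = 6·11 + 5·x = 66 + 5x.
Every vertex has degree 3, so 3V = 2E.
Euler: V − E + F = 2 ⇒ (2E)/3 − E + (11 + x) = 2.
Multiply by 6: 2·(2E) − 3·(2E) + 6·(11 + x) = 12, i.e. 66 + 6x − (66 + 5x) = 12.
Collecting terms: x = 12.
Then 2E = 66 + 5·12 = 126, so E = 63, V = 2E/3 = 42, F = 11 + 12 = 23.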